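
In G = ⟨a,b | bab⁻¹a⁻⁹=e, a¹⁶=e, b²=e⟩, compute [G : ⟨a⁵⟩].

First find ord(a⁵) by computing successive powers:
  (a⁵)¹ = a⁵, (a⁵)² = a¹⁰, (a⁵)³ = a¹⁵, (a⁵)⁴ = a⁴, (a⁵)⁵ = a⁹, (a⁵)⁶ = a¹⁴, (a⁵)⁷ = a³, (a⁵)⁸ = a⁸, (a⁵)⁹ = a¹³, (a⁵)¹⁰ = a², (a⁵)¹¹ = a⁷, (a⁵)¹² = a¹², (a⁵)¹³ = a, (a⁵)¹⁴ = a⁶, (a⁵)¹⁵ = a¹¹, (a⁵)¹⁶ = e.
So |⟨a⁵⟩| = ord(a⁵) = 16. With |G| = 32, by Lagrange [G : ⟨a⁵⟩] = 32/16 = 2.

Answer: 2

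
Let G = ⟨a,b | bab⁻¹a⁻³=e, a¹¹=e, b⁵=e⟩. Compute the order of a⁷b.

Compute successive powers until reaching e:
  (a⁷b)¹ = a⁷b, (a⁷b)² = a⁶b², (a⁷b)³ = a³b³, (a⁷b)⁴ = a⁵b⁴, (a⁷b)⁵ = e.
The smallest positive k with (a⁷b)ᵏ = e is 5.

Answer: 5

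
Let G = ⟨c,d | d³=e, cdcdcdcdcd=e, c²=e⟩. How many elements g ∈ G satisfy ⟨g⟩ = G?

⟨g⟩ = G would require ord(g) = |G| = 60, but the maximum element order in G is 5 < 60. So G is not cyclic and no single element generates it: the count is 0.

Answer: 0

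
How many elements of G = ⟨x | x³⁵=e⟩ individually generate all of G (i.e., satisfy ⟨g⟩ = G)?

G is cyclic of order 35. An element generates G iff its order is 35, and a cyclic group of order 35 has exactly φ(35) = 24 such elements.

Answer: 24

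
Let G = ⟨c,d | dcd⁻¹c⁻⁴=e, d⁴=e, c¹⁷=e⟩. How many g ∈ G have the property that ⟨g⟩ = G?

⟨g⟩ = G would require ord(g) = |G| = 68, but the maximum element order in G is 17 < 68. So G is not cyclic and no single element generates it: the count is 0.

Answer: 0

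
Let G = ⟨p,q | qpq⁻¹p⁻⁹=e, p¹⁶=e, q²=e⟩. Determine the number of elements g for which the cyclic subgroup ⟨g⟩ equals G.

⟨g⟩ = G would require ord(g) = |G| = 32, but the maximum element order in G is 16 < 32. So G is not cyclic and no single element generates it: the count is 0.

Answer: 0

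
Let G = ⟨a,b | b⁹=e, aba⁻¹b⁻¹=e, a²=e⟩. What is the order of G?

Enumerate words in the generators, reducing via the relations: the distinct elements are
  {a, b, e, ab, b², b³, b⁴, b⁵, b⁶, b⁷, b⁸, ab², ab³, ab⁴, ab⁵, ab⁶, ab⁷, ab⁸}.
No further products give new elements, so |G| = 18.

Answer: 18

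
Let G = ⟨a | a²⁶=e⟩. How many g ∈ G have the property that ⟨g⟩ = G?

G is cyclic of order 26. An element generates G iff its order is 26, and a cyclic group of order 26 has exactly φ(26) = 12 such elements.

Answer: 12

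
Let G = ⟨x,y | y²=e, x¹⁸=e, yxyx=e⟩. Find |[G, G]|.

G' = [G, G] is generated by all commutators. The generator-pair commutators are: [x, y] = x².
The subgroup they normally generate is {e, x², x⁴, x⁶, x⁸, x¹⁰, x¹², x¹⁴, x¹⁶}, of order 9.
Check: |G/G'| = 36/9 = 4 is the order of the abelianisation.

Answer: 9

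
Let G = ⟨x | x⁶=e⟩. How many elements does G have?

G is generated by a single element, so G is cyclic. The relator gives x⁶ = e and no smaller power is forced to be e, so the 6 powers {e, x, x², x³, x⁴, x⁵} are distinct. Hence |G| = 6.

Answer: 6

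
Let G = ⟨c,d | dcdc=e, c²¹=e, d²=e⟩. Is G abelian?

c·d = cd but d·c = c²⁰d, so c·d ≠ d·c and G is not abelian.

Answer: No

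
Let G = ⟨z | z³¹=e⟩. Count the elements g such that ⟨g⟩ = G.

G is cyclic of order 31. An element generates G iff its order is 31, and a cyclic group of order 31 has exactly φ(31) = 30 such elements.

Answer: 30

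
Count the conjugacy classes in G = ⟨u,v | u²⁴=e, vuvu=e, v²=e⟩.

The conjugacy classes (representative and size) are:
  [e] (size 1), [u²³] (size 2), [u²] (size 2), [u³] (size 2), [u²⁰] (size 2), [u¹⁹] (size 2), [u⁶] (size 2), [u⁷] (size 2), [u⁸] (size 2), [u⁹] (size 2), [u¹⁴] (size 2), [u¹¹] (size 2), [u¹²] (size 1), [u⁴v] (size 12), [u⁵v] (size 12).
Class equation: 1 + 2 + 2 + 2 + 2 + 2 + 2 + 2 + 2 + 2 + 2 + 2 + 1 + 12 + 12 = 48 = |G|. So G has 15 conjugacy classes.

Answer: 15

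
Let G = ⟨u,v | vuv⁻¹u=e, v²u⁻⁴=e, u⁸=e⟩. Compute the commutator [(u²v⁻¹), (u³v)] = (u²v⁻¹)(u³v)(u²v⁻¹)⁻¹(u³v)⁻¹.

[(u²v⁻¹), (u³v)] = (u²v⁻¹)·(u³v)·(u²v⁻¹)⁻¹·(u³v)⁻¹.
  (u²v⁻¹) · (u³v) = u⁷
  (u⁷) · (u²v) = uv
  (uv) · (u³v⁻¹) = u⁶

Answer: u⁶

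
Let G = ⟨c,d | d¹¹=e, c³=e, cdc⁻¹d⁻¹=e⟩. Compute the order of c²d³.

Compute successive powers until reaching e:
  (c²d³)¹ = c²d³, (c²d³)² = cd⁶, (c²d³)³ = d⁹, (c²d³)⁴ = c²d, (c²d³)⁵ = cd⁴, (c²d³)⁶ = d⁷, (c²d³)⁷ = c²d¹⁰, (c²d³)⁸ = cd², (c²d³)⁹ = d⁵, (c²d³)¹⁰ = c²d⁸, (c²d³)¹¹ = c, (c²d³)¹² = d³, (c²d³)¹³ = c²d⁶, (c²d³)¹⁴ = cd⁹, (c²d³)¹⁵ = d, (c²d³)¹⁶ = c²d⁴, (c²d³)¹⁷ = cd⁷, (c²d³)¹⁸ = d¹⁰, (c²d³)¹⁹ = c²d², (c²d³)²⁰ = cd⁵, (c²d³)²¹ = d⁸, (c²d³)²² = c², (c²d³)²³ = cd³, (c²d³)²⁴ = d⁶, (c²d³)²⁵ = c²d⁹, (c²d³)²⁶ = cd, (c²d³)²⁷ = d⁴, (c²d³)²⁸ = c²d⁷, (c²d³)²⁹ = cd¹⁰, (c²d³)³⁰ = d², (c²d³)³¹ = c²d⁵, (c²d³)³² = cd⁸, (c²d³)³³ = e.
The smallest positive k with (c²d³)ᵏ = e is 33.

Answer: 33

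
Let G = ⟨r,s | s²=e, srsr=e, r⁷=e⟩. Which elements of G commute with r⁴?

⟨r⁴⟩ ⊆ C_G(r⁴) since powers of r⁴ commute with r⁴; so |C_G(r⁴)| ≥ |⟨r⁴⟩| = 7.
By orbit–stabilizer, |C_G(r⁴)| = |G| / |conj. class of r⁴| = 14 / 2 = 7.
The 7 elements commuting with r⁴ are {e, r, r², r³, r⁴, r⁵, r⁶}.

Answer: {e, r, r², r³, r⁴, r⁵, r⁶}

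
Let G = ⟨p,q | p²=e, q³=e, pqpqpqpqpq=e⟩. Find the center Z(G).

An element z ∈ Z(G) iff z commutes with every generator.
For example e is central: e·p = p = p·e; e·q = q = q·e.
Whereas p ∉ Z(G) since p·q = pq ≠ qp = q·p.
Checking each of the 60 elements this way gives Z(G) = {e}, of order 1.

Answer: {e}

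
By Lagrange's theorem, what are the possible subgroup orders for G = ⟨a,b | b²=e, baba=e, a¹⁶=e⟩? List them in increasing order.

|G| = 32 = 2⁵. By Lagrange's theorem the order of any subgroup divides 32; the divisors of 32 are 1, 2, 4, 8, 16, 32.

Answer: 1, 2, 4, 8, 16, 32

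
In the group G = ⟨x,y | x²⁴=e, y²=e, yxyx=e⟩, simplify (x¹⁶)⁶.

Compute successive powers of (x¹⁶), reducing at each step:
  (x¹⁶)²: (x¹⁶) · x¹⁶ = x⁸
  (x¹⁶)³: (x⁸) · x¹⁶ = e
  (x¹⁶)⁴: e · x¹⁶ = x¹⁶
  (x¹⁶)⁵: (x¹⁶) · x¹⁶ = x⁸
  (x¹⁶)⁶: (x⁸) · x¹⁶ = e

Answer: e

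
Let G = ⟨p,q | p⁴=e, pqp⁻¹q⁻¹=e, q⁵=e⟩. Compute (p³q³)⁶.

Compute successive powers of (p³q³), reducing at each step:
  (p³q³)²: (p³q³) · p³ = p²q³;   (p²q³) · q³ = p²q
  (p³q³)³: (p²q) · p³ = pq;   (pq) · q³ = pq⁴
  (p³q³)⁴: (pq⁴) · p³ = q⁴;   (q⁴) · q³ = q²
  (p³q³)⁵: (q²) · p³ = p³q²;   (p³q²) · q³ = p³
  (p³q³)⁶: (p³) · p³ = p²;   (p²) · q³ = p²q³

Answer: p²q³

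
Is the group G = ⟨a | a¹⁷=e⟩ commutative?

G has a single generator, so G is cyclic and hence abelian.

Answer: Yes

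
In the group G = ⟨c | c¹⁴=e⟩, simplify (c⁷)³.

Compute successive powers of (c⁷), reducing at each step:
  (c⁷)²: (c⁷) · c⁷ = e
  (c⁷)³: e · c⁷ = c⁷

Answer: c⁷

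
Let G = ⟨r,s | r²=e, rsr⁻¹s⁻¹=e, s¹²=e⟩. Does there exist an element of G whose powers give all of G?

|G| = 24, but the maximum element order in G is 12 < 24. No single element generates all of G, so G is not cyclic.

Answer: No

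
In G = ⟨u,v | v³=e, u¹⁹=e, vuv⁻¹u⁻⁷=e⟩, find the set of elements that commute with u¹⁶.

⟨u¹⁶⟩ ⊆ C_G(u¹⁶) since powers of u¹⁶ commute with u¹⁶; so |C_G(u¹⁶)| ≥ |⟨u¹⁶⟩| = 19.
By orbit–stabilizer, |C_G(u¹⁶)| = |G| / |conj. class of u¹⁶| = 57 / 3 = 19.
The 19 elements commuting with u¹⁶ are {e, u, u², u³, u⁴, u⁵, u⁶, u⁷, u⁸, u⁹, u¹⁰, u¹¹, u¹², u¹³, u¹⁴, u¹⁵, u¹⁶, u¹⁷, u¹⁸}.

Answer: {e, u, u², u³, u⁴, u⁵, u⁶, u⁷, u⁸, u⁹, u¹⁰, u¹¹, u¹², u¹³, u¹⁴, u¹⁵, u¹⁶, u¹⁷, u¹⁸}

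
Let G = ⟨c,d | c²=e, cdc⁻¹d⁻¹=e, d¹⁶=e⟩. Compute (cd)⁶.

Compute successive powers of (cd), reducing at each step:
  (cd)²: (cd) · c = d;   d · d = d²
  (cd)³: (d²) · c = cd²;   (cd²) · d = cd³
  (cd)⁴: (cd³) · c = d³;   (d³) · d = d⁴
  (cd)⁵: (d⁴) · c = cd⁴;   (cd⁴) · d = cd⁵
  (cd)⁶: (cd⁵) · c = d⁵;   (d⁵) · d = d⁶

Answer: d⁶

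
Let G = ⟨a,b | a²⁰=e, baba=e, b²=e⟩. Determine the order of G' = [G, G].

G' = [G, G] is generated by all commutators. The generator-pair commutators are: [a, b] = a².
The subgroup they normally generate is {e, a², a⁴, a⁶, a⁸, a¹⁰, a¹², a¹⁴, a¹⁶, a¹⁸}, of order 10.
Check: |G/G'| = 40/10 = 4 is the order of the abelianisation.

Answer: 10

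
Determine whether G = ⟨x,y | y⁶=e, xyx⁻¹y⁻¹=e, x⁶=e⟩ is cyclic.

|G| = 36, but the maximum element order in G is 6 < 36. No single element generates all of G, so G is not cyclic.

Answer: No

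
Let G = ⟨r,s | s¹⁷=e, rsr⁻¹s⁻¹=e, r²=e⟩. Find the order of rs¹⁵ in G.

Compute successive powers until reaching e:
  (rs¹⁵)¹ = rs¹⁵, (rs¹⁵)² = s¹³, (rs¹⁵)³ = rs¹¹, (rs¹⁵)⁴ = s⁹, (rs¹⁵)⁵ = rs⁷, (rs¹⁵)⁶ = s⁵, (rs¹⁵)⁷ = rs³, (rs¹⁵)⁸ = s, (rs¹⁵)⁹ = rs¹⁶, (rs¹⁵)¹⁰ = s¹⁴, (rs¹⁵)¹¹ = rs¹², (rs¹⁵)¹² = s¹⁰, (rs¹⁵)¹³ = rs⁸, (rs¹⁵)¹⁴ = s⁶, (rs¹⁵)¹⁵ = rs⁴, (rs¹⁵)¹⁶ = s², (rs¹⁵)¹⁷ = r, (rs¹⁵)¹⁸ = s¹⁵, (rs¹⁵)¹⁹ = rs¹³, (rs¹⁵)²⁰ = s¹¹, (rs¹⁵)²¹ = rs⁹, (rs¹⁵)²² = s⁷, (rs¹⁵)²³ = rs⁵, (rs¹⁵)²⁴ = s³, (rs¹⁵)²⁵ = rs, (rs¹⁵)²⁶ = s¹⁶, (rs¹⁵)²⁷ = rs¹⁴, (rs¹⁵)²⁸ = s¹², (rs¹⁵)²⁹ = rs¹⁰, (rs¹⁵)³⁰ = s⁸, (rs¹⁵)³¹ = rs⁶, (rs¹⁵)³² = s⁴, (rs¹⁵)³³ = rs², (rs¹⁵)³⁴ = e.
The smallest positive k with (rs¹⁵)ᵏ = e is 34.

Answer: 34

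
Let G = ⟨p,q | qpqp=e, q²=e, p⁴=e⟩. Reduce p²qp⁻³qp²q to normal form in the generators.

Multiply left to right, reducing at each step:
  (p²) · q = p²q
  (p²q) · p⁻³ = pq
  (pq) · q = p
  p · p² = p³
  (p³) · q = p³q

Answer: p³q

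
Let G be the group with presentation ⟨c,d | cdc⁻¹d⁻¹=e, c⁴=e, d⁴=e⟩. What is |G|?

Enumerate words in the generators, reducing via the relations: the distinct elements are
  {c, d, e, cd, c², c³, d², d³, cd², cd³, c²d, c³d, c²d², c²d³, c³d², c³d³}.
No further products give new elements, so |G| = 16.

Answer: 16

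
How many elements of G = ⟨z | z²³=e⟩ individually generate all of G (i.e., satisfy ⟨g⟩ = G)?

G is cyclic of order 23. An element generates G iff its order is 23, and a cyclic group of order 23 has exactly φ(23) = 22 such elements.

Answer: 22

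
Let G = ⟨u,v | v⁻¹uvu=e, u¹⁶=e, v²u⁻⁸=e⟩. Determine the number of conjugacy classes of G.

The conjugacy classes (representative and size) are:
  [e] (size 1), [u] (size 2), [u¹⁴] (size 2), [u³] (size 2), [u¹²] (size 2), [u⁵] (size 2), [u¹⁰] (size 2), [u⁷] (size 2), [u⁸] (size 1), [u⁶v] (size 8), [u³v⁻¹] (size 8).
Class equation: 1 + 2 + 2 + 2 + 2 + 2 + 2 + 2 + 1 + 8 + 8 = 32 = |G|. So G has 11 conjugacy classes.

Answer: 11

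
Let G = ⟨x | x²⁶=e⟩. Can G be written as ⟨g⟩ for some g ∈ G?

|G| = 26. The element x has order 26 (its powers give 26 distinct elements), so ⟨x⟩ = G and G is cyclic.

Answer: Yes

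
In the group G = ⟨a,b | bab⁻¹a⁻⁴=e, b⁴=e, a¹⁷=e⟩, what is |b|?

Compute successive powers until reaching e:
  b¹ = b, b² = b², b³ = b³, b⁴ = e.
The smallest positive k with bᵏ = e is 4.

Answer: 4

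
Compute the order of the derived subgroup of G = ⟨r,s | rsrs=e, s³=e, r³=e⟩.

G' = [G, G] is generated by all commutators. The generator-pair commutators are: [r, s] = rs²r.
The subgroup they normally generate is {e, rs, r²s², rs²r}, of order 4.
Check: |G/G'| = 12/4 = 3 is the order of the abelianisation.

Answer: 4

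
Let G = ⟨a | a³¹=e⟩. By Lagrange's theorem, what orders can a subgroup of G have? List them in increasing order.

|G| = 31 = 31. By Lagrange's theorem the order of any subgroup divides 31; the divisors of 31 are 1, 31.

Answer: 1, 31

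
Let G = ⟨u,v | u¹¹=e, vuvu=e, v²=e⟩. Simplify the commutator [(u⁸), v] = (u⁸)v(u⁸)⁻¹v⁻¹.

[(u⁸), v] = (u⁸)·v·(u⁸)⁻¹·v⁻¹.
  (u⁸) · v = u⁸v
  (u⁸v) · (u³) = u⁵v
  (u⁵v) · v = u⁵

Answer: u⁵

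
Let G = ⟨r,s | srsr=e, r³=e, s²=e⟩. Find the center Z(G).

An element z ∈ Z(G) iff z commutes with every generator.
For example e is central: e·r = r = r·e; e·s = s = s·e.
Whereas r ∉ Z(G) since r·s = rs ≠ r²s = s·r.
Checking each of the 6 elements this way gives Z(G) = {e}, of order 1.

Answer: {e}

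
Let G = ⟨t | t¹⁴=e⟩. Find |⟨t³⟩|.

|⟨t³⟩| equals the order of t³. Compute successive powers until reaching e:
  (t³)¹ = t³, (t³)² = t⁶, (t³)³ = t⁹, (t³)⁴ = t¹², (t³)⁵ = t, (t³)⁶ = t⁴, (t³)⁷ = t⁷, (t³)⁸ = t¹⁰, (t³)⁹ = t¹³, (t³)¹⁰ = t², (t³)¹¹ = t⁵, (t³)¹² = t⁸, (t³)¹³ = t¹¹, (t³)¹⁴ = e.
The smallest positive k with (t³)ᵏ = e is 14, so |⟨t³⟩| = 14.

Answer: 14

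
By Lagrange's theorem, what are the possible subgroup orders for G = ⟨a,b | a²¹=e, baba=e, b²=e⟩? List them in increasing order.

|G| = 42 = 2 · 3 · 7. By Lagrange's theorem the order of any subgroup divides 42; the divisors of 42 are 1, 2, 3, 6, 7, 14, 21, 42.

Answer: 1, 2, 3, 6, 7, 14, 21, 42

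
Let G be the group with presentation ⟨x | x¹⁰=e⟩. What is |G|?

G is generated by a single element, so G is cyclic. The relator gives x¹⁰ = e and no smaller power is forced to be e, so the 10 powers {e, x, x², x³, x⁴, x⁵, x⁶, x⁷, x⁸, x⁹} are distinct. Hence |G| = 10.

Answer: 10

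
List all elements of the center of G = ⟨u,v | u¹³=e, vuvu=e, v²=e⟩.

An element z ∈ Z(G) iff z commutes with every generator.
For example e is central: e·u = u = u·e; e·v = v = v·e.
Whereas u ∉ Z(G) since u·v = uv ≠ u¹²v = v·u.
Checking each of the 26 elements this way gives Z(G) = {e}, of order 1.

Answer: {e}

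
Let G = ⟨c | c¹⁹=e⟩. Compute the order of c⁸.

Compute successive powers until reaching e:
  (c⁸)¹ = c⁸, (c⁸)² = c¹⁶, (c⁸)³ = c⁵, (c⁸)⁴ = c¹³, (c⁸)⁵ = c², (c⁸)⁶ = c¹⁰, (c⁸)⁷ = c¹⁸, (c⁸)⁸ = c⁷, (c⁸)⁹ = c¹⁵, (c⁸)¹⁰ = c⁴, (c⁸)¹¹ = c¹², (c⁸)¹² = c, (c⁸)¹³ = c⁹, (c⁸)¹⁴ = c¹⁷, (c⁸)¹⁵ = c⁶, (c⁸)¹⁶ = c¹⁴, (c⁸)¹⁷ = c³, (c⁸)¹⁸ = c¹¹, (c⁸)¹⁹ = e.
The smallest positive k with (c⁸)ᵏ = e is 19.

Answer: 19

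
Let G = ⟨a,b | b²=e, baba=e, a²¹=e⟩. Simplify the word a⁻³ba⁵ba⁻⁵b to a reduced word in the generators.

Multiply left to right, reducing at each step:
  (a¹⁸) · b = a¹⁸b
  (a¹⁸b) · a⁵ = a¹³b
  (a¹³b) · b = a¹³
  (a¹³) · a⁻⁵ = a⁸
  (a⁸) · b = a⁸b

Answer: a⁸b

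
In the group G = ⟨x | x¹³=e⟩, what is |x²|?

Compute successive powers until reaching e:
  (x²)¹ = x², (x²)² = x⁴, (x²)³ = x⁶, (x²)⁴ = x⁸, (x²)⁵ = x¹⁰, (x²)⁶ = x¹², (x²)⁷ = x, (x²)⁸ = x³, (x²)⁹ = x⁵, (x²)¹⁰ = x⁷, (x²)¹¹ = x⁹, (x²)¹² = x¹¹, (x²)¹³ = e.
The smallest positive k with (x²)ᵏ = e is 13.

Answer: 13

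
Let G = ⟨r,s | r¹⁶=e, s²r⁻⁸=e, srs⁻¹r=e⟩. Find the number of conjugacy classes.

The conjugacy classes (representative and size) are:
  [e] (size 1), [r] (size 2), [r¹⁴] (size 2), [r¹³] (size 2), [r¹²] (size 2), [r⁵] (size 2), [r¹⁰] (size 2), [r⁷] (size 2), [r⁸] (size 1), [s⁻¹] (size 8), [r⁷s⁻¹] (size 8).
Class equation: 1 + 2 + 2 + 2 + 2 + 2 + 2 + 2 + 1 + 8 + 8 = 32 = |G|. So G has 11 conjugacy classes.

Answer: 11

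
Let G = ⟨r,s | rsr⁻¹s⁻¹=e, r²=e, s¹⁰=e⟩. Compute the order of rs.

Compute successive powers until reaching e:
  (rs)¹ = rs, (rs)² = s², (rs)³ = rs³, (rs)⁴ = s⁴, (rs)⁵ = rs⁵, (rs)⁶ = s⁶, (rs)⁷ = rs⁷, (rs)⁸ = s⁸, (rs)⁹ = rs⁹, (rs)¹⁰ = e.
The smallest positive k with (rs)ᵏ = e is 10.

Answer: 10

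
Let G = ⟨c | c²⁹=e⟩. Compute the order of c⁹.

Compute successive powers until reaching e:
  (c⁹)¹ = c⁹, (c⁹)² = c¹⁸, (c⁹)³ = c²⁷, (c⁹)⁴ = c⁷, (c⁹)⁵ = c¹⁶, (c⁹)⁶ = c²⁵, (c⁹)⁷ = c⁵, (c⁹)⁸ = c¹⁴, (c⁹)⁹ = c²³, (c⁹)¹⁰ = c³, (c⁹)¹¹ = c¹², (c⁹)¹² = c²¹, (c⁹)¹³ = c, (c⁹)¹⁴ = c¹⁰, (c⁹)¹⁵ = c¹⁹, (c⁹)¹⁶ = c²⁸, (c⁹)¹⁷ = c⁸, (c⁹)¹⁸ = c¹⁷, (c⁹)¹⁹ = c²⁶, (c⁹)²⁰ = c⁶, (c⁹)²¹ = c¹⁵, (c⁹)²² = c²⁴, (c⁹)²³ = c⁴, (c⁹)²⁴ = c¹³, (c⁹)²⁵ = c²², (c⁹)²⁶ = c², (c⁹)²⁷ = c¹¹, (c⁹)²⁸ = c²⁰, (c⁹)²⁹ = e.
The smallest positive k with (c⁹)ᵏ = e is 29.

Answer: 29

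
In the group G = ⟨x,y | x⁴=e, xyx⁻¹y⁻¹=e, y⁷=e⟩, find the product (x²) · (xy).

Compute (x²) · (xy) by multiplying left to right and reducing via the relations at each step:
  (x²) · x = x³
  (x³) · y = x³y

Answer: x³y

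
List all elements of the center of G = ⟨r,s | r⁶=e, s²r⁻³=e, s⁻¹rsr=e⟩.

An element z ∈ Z(G) iff z commutes with every generator.
For example r³ is central: (r³)·r = r⁴ = r·(r³); (r³)·s = s⁻¹ = s·(r³).
Whereas r ∉ Z(G) since r·s = rs ≠ r²s⁻¹ = s·r.
Checking each of the 12 elements this way gives Z(G) = {e, r³}, of order 2.

Answer: {e, r³}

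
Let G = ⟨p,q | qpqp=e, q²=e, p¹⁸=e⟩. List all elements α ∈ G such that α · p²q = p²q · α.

⟨p²q⟩ ⊆ C_G(p²q) since powers of p²q commute with p²q; so |C_G(p²q)| ≥ |⟨p²q⟩| = 2.
By orbit–stabilizer, |C_G(p²q)| = |G| / |conj. class of p²q| = 36 / 9 = 4.
The 4 elements commuting with p²q are {e, p⁹, p²q, p¹¹q}.

Answer: {e, p⁹, p²q, p¹¹q}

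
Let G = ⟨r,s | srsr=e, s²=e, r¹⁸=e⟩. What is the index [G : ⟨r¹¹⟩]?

First find ord(r¹¹) by computing successive powers:
  (r¹¹)¹ = r¹¹, (r¹¹)² = r⁴, (r¹¹)³ = r¹⁵, (r¹¹)⁴ = r⁸, (r¹¹)⁵ = r, (r¹¹)⁶ = r¹², (r¹¹)⁷ = r⁵, (r¹¹)⁸ = r¹⁶, (r¹¹)⁹ = r⁹, (r¹¹)¹⁰ = r², (r¹¹)¹¹ = r¹³, (r¹¹)¹² = r⁶, (r¹¹)¹³ = r¹⁷, (r¹¹)¹⁴ = r¹⁰, (r¹¹)¹⁵ = r³, (r¹¹)¹⁶ = r¹⁴, (r¹¹)¹⁷ = r⁷, (r¹¹)¹⁸ = e.
So |⟨r¹¹⟩| = ord(r¹¹) = 18. With |G| = 36, by Lagrange [G : ⟨r¹¹⟩] = 36/18 = 2.

Answer: 2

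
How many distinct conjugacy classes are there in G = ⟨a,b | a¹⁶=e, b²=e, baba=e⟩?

The conjugacy classes (representative and size) are:
  [e] (size 1), [a¹⁵] (size 2), [a²] (size 2), [a³] (size 2), [a¹²] (size 2), [a⁵] (size 2), [a⁶] (size 2), [a⁷] (size 2), [a⁸] (size 1), [a²b] (size 8), [a¹⁵b] (size 8).
Class equation: 1 + 2 + 2 + 2 + 2 + 2 + 2 + 2 + 1 + 8 + 8 = 32 = |G|. So G has 11 conjugacy classes.

Answer: 11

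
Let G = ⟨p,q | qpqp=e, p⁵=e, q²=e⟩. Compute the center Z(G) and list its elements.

An element z ∈ Z(G) iff z commutes with every generator.
For example e is central: e·p = p = p·e; e·q = q = q·e.
Whereas p ∉ Z(G) since p·q = pq ≠ p⁴q = q·p.
Checking each of the 10 elements this way gives Z(G) = {e}, of order 1.

Answer: {e}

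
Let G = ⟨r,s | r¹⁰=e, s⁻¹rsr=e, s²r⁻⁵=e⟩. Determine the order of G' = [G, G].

G' = [G, G] is generated by all commutators. The generator-pair commutators are: [r, s] = r².
The subgroup they normally generate is {e, r², r⁴, r⁶, r⁸}, of order 5.
Check: |G/G'| = 20/5 = 4 is the order of the abelianisation.

Answer: 5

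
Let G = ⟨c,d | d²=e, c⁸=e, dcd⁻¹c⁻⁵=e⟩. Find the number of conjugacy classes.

The conjugacy classes (representative and size) are:
  [e] (size 1), [c⁵] (size 2), [c²] (size 1), [c⁷] (size 2), [c⁴] (size 1), [c⁶] (size 1), [d] (size 2), [c⁵d] (size 2), [c²d] (size 2), [c³d] (size 2).
Class equation: 1 + 2 + 1 + 2 + 1 + 1 + 2 + 2 + 2 + 2 = 16 = |G|. So G has 10 conjugacy classes.

Answer: 10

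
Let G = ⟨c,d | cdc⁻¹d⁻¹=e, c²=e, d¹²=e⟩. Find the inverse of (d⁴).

The order of (d⁴) is 3 (smallest k with (d⁴)ᵏ = e), so (d⁴)⁻¹ = (d⁴)² = d⁸.
Check: (d⁴) · (d⁸) → (d⁴) · d⁸ = e, giving e as required.

Answer: d⁸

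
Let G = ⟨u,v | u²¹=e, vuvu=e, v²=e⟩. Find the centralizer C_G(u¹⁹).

⟨u¹⁹⟩ ⊆ C_G(u¹⁹) since powers of u¹⁹ commute with u¹⁹; so |C_G(u¹⁹)| ≥ |⟨u¹⁹⟩| = 21.
By orbit–stabilizer, |C_G(u¹⁹)| = |G| / |conj. class of u¹⁹| = 42 / 2 = 21.
The 21 elements commuting with u¹⁹ are {e, u, u², u³, u⁴, u⁵, u⁶, u⁷, u⁸, u⁹, u¹⁰, u¹¹, u¹², u¹³, u¹⁴, u¹⁵, u¹⁶, u¹⁷, u¹⁸, u¹⁹, u²⁰}.

Answer: {e, u, u², u³, u⁴, u⁵, u⁶, u⁷, u⁸, u⁹, u¹⁰, u¹¹, u¹², u¹³, u¹⁴, u¹⁵, u¹⁶, u¹⁷, u¹⁸, u¹⁹, u²⁰}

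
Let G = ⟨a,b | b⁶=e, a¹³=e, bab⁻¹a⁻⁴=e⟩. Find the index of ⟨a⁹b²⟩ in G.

First find ord(a⁹b²) by computing successive powers:
  (a⁹b²)¹ = a⁹b², (a⁹b²)² = a¹⁰b⁴, (a⁹b²)³ = e.
So |⟨a⁹b²⟩| = ord(a⁹b²) = 3. With |G| = 78, by Lagrange [G : ⟨a⁹b²⟩] = 78/3 = 26.

Answer: 26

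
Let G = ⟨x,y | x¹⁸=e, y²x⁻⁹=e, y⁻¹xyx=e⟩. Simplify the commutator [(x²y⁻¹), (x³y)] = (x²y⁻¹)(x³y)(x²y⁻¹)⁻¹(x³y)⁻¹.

[(x²y⁻¹), (x³y)] = (x²y⁻¹)·(x³y)·(x²y⁻¹)⁻¹·(x³y)⁻¹.
  (x²y⁻¹) · (x³y) = x¹⁷
  (x¹⁷) · (x²y) = xy
  (xy) · (x³y⁻¹) = x¹⁶

Answer: x¹⁶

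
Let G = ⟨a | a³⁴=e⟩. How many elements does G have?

G is generated by a single element, so G is cyclic. The relator gives a³⁴ = e and no smaller power is forced to be e, so the 34 powers {a, e, a², a³, a⁴, a⁵, a⁶, a⁷, a⁸, a⁹, a²², a²³, a²¹, a²⁰, a²⁴, a²⁵, a²⁶, a²⁷, a²⁸, a²⁹, a³², a³³, a³¹, a³⁰, a¹², a¹³, a¹¹, a¹⁰, a¹⁴, a¹⁵, a¹⁶, a¹⁷, a¹⁸, a¹⁹} are distinct. Hence |G| = 34.

Answer: 34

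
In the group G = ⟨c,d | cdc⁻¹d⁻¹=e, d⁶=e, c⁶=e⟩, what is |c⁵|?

Compute successive powers until reaching e:
  (c⁵)¹ = c⁵, (c⁵)² = c⁴, (c⁵)³ = c³, (c⁵)⁴ = c², (c⁵)⁵ = c, (c⁵)⁶ = e.
The smallest positive k with (c⁵)ᵏ = e is 6.

Answer: 6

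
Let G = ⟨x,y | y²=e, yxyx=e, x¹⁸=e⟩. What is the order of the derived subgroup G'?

G' = [G, G] is generated by all commutators. The generator-pair commutators are: [x, y] = x².
The subgroup they normally generate is {e, x², x⁴, x⁶, x⁸, x¹⁰, x¹², x¹⁴, x¹⁶}, of order 9.
Check: |G/G'| = 36/9 = 4 is the order of the abelianisation.

Answer: 9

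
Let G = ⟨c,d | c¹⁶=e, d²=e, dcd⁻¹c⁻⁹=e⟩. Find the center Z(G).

An element z ∈ Z(G) iff z commutes with every generator.
For example c² is central: (c²)·c = c³ = c·(c²); (c²)·d = c²d = d·(c²).
Whereas c ∉ Z(G) since c·d = cd ≠ c⁹d = d·c.
Checking each of the 32 elements this way gives Z(G) = {e, c², c⁴, c⁶, c⁸, c¹⁰, c¹², c¹⁴}, of order 8.

Answer: {e, c², c⁴, c⁶, c⁸, c¹⁰, c¹², c¹⁴}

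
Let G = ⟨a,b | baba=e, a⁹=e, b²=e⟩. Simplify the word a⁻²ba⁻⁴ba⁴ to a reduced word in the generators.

Multiply left to right, reducing at each step:
  (a⁷) · b = a⁷b
  (a⁷b) · a⁻⁴ = a²b
  (a²b) · b = a²
  (a²) · a⁴ = a⁶

Answer: a⁶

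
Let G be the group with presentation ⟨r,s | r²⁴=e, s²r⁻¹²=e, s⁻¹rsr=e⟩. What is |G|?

Enumerate words in the generators, reducing via the relations: the distinct elements are
  {e, r, s, rs, r², r³, r⁴, r⁵, r⁶, r⁷, r⁸, r⁹, r²s, r²², r²³, r²¹, r²⁰, r³s, r¹², r¹³, r¹¹, r¹⁰, r¹⁴, r¹⁵, r¹⁶, r¹⁷, r¹⁸, r¹⁹, r⁴s, r⁵s, r⁶s, r⁷s, r⁸s, r⁹s, s⁻¹, rs⁻¹, r¹¹s, r¹⁰s, r²s⁻¹, r³s⁻¹, r⁴s⁻¹, r⁵s⁻¹, r⁶s⁻¹, r⁷s⁻¹, r⁸s⁻¹, r⁹s⁻¹, r¹¹s⁻¹, r¹⁰s⁻¹}.
No further products give new elements, so |G| = 48.

Answer: 48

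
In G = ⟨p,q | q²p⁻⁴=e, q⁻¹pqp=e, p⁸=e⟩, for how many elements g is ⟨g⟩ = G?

⟨g⟩ = G would require ord(g) = |G| = 16, but the maximum element order in G is 8 < 16. So G is not cyclic and no single element generates it: the count is 0.

Answer: 0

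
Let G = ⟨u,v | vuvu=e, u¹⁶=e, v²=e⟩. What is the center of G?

An element z ∈ Z(G) iff z commutes with every generator.
For example u⁸ is central: (u⁸)·u = u⁹ = u·(u⁸); (u⁸)·v = u⁸v = v·(u⁸).
Whereas u ∉ Z(G) since u·v = uv ≠ u¹⁵v = v·u.
Checking each of the 32 elements this way gives Z(G) = {e, u⁸}, of order 2.

Answer: {e, u⁸}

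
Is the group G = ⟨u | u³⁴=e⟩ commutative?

G has a single generator, so G is cyclic and hence abelian.

Answer: Yes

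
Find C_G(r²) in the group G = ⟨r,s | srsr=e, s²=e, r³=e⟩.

⟨r²⟩ ⊆ C_G(r²) since powers of r² commute with r²; so |C_G(r²)| ≥ |⟨r²⟩| = 3.
By orbit–stabilizer, |C_G(r²)| = |G| / |conj. class of r²| = 6 / 2 = 3.
The 3 elements commuting with r² are {e, r, r²}.

Answer: {e, r, r²}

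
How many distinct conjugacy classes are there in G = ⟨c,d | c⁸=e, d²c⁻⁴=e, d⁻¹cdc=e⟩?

The conjugacy classes (representative and size) are:
  [e] (size 1), [c⁷] (size 2), [c⁶] (size 2), [c³] (size 2), [c⁴] (size 1), [c²d⁻¹] (size 4), [c³d⁻¹] (size 4).
Class equation: 1 + 2 + 2 + 2 + 1 + 4 + 4 = 16 = |G|. So G has 7 conjugacy classes.

Answer: 7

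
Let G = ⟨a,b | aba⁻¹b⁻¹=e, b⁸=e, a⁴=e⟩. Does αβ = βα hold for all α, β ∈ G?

Each pair of generators commutes: a·b = ab = b·a. Since the generators pairwise commute, every element of G commutes with every other, so G is abelian.

Answer: Yes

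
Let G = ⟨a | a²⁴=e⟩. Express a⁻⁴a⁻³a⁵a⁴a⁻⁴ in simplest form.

Multiply left to right, reducing at each step:
  (a²⁰) · a⁻³ = a¹⁷
  (a¹⁷) · a⁵ = a²²
  (a²²) · a⁴ = a²
  (a²) · a⁻⁴ = a²²

Answer: a²²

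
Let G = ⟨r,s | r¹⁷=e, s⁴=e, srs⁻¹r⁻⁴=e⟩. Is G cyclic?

Every cyclic group is abelian. But r·s = rs while s·r = r⁴s, so r·s ≠ s·r and G is not abelian. Hence G is not cyclic.

Answer: No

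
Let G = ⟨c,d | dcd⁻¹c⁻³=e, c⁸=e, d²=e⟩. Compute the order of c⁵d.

Compute successive powers until reaching e:
  (c⁵d)¹ = c⁵d, (c⁵d)² = c⁴, (c⁵d)³ = cd, (c⁵d)⁴ = e.
The smallest positive k with (c⁵d)ᵏ = e is 4.

Answer: 4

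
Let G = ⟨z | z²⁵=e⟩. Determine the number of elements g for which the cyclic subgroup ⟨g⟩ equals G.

G is cyclic of order 25. An element generates G iff its order is 25, and a cyclic group of order 25 has exactly φ(25) = 20 such elements.

Answer: 20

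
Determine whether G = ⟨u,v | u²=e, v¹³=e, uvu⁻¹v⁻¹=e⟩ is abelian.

Each pair of generators commutes: u·v = uv = v·u. Since the generators pairwise commute, every element of G commutes with every other, so G is abelian.

Answer: Yes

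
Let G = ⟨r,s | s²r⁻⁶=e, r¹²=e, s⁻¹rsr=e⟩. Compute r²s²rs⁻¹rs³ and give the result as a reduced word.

Multiply left to right, reducing at each step:
  (r²) · s² = r⁸
  (r⁸) · r = r⁹
  (r⁹) · s⁻¹ = r³s
  (r³s) · r = r²s
  (r²s) · s³ = r²

Answer: r²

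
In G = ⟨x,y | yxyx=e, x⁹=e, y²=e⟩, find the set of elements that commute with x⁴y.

⟨x⁴y⟩ ⊆ C_G(x⁴y) since powers of x⁴y commute with x⁴y; so |C_G(x⁴y)| ≥ |⟨x⁴y⟩| = 2.
By orbit–stabilizer, |C_G(x⁴y)| = |G| / |conj. class of x⁴y| = 18 / 9 = 2.
The 2 elements commuting with x⁴y are {e, x⁴y}.

Answer: {e, x⁴y}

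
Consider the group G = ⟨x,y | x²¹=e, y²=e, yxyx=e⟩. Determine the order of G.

Enumerate words in the generators, reducing via the relations: the distinct elements are
  {e, x, y, xy, x², x³, x⁴, x⁵, x⁶, x⁷, x⁸, x⁹, x²y, x²⁰, x³y, x¹², x¹³, x¹¹, x¹⁰, x¹⁴, x¹⁵, x¹⁶, x¹⁷, x¹⁸, x¹⁹, x⁴y, x⁵y, x⁶y, x⁷y, x⁸y, x⁹y, x²⁰y, x¹²y, x¹³y, x¹¹y, x¹⁰y, x¹⁴y, x¹⁵y, x¹⁶y, x¹⁷y, x¹⁸y, x¹⁹y}.
No further products give new elements, so |G| = 42.

Answer: 42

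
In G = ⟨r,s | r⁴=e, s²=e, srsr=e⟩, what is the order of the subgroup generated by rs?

|⟨rs⟩| equals the order of rs. Compute successive powers until reaching e:
  (rs)¹ = rs, (rs)² = e.
The smallest positive k with (rs)ᵏ = e is 2, so |⟨rs⟩| = 2.

Answer: 2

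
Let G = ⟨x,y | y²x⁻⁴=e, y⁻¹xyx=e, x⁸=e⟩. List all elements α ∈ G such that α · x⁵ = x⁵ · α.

⟨x⁵⟩ ⊆ C_G(x⁵) since powers of x⁵ commute with x⁵; so |C_G(x⁵)| ≥ |⟨x⁵⟩| = 8.
By orbit–stabilizer, |C_G(x⁵)| = |G| / |conj. class of x⁵| = 16 / 2 = 8.
The 8 elements commuting with x⁵ are {e, x, x², x³, x⁴, x⁵, x⁶, x⁷}.

Answer: {e, x, x², x³, x⁴, x⁵, x⁶, x⁷}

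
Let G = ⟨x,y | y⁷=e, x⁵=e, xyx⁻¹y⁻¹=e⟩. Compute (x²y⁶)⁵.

Compute successive powers of (x²y⁶), reducing at each step:
  (x²y⁶)²: (x²y⁶) · x² = x⁴y⁶;   (x⁴y⁶) · y⁶ = x⁴y⁵
  (x²y⁶)³: (x⁴y⁵) · x² = xy⁵;   (xy⁵) · y⁶ = xy⁴
  (x²y⁶)⁴: (xy⁴) · x² = x³y⁴;   (x³y⁴) · y⁶ = x³y³
  (x²y⁶)⁵: (x³y³) · x² = y³;   (y³) · y⁶ = y²

Answer: y²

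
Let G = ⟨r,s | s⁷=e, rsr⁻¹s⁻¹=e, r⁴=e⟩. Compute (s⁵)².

Compute successive powers of (s⁵), reducing at each step:
  (s⁵)²: (s⁵) · s⁵ = s³

Answer: s³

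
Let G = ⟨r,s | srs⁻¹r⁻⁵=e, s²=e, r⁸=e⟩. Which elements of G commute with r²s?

⟨r²s⟩ ⊆ C_G(r²s) since powers of r²s commute with r²s; so |C_G(r²s)| ≥ |⟨r²s⟩| = 4.
By orbit–stabilizer, |C_G(r²s)| = |G| / |conj. class of r²s| = 16 / 2 = 8.
The 8 elements commuting with r²s are {e, r², r⁴, r⁶, s, r⁶s, r²s, r⁴s}.

Answer: {e, r², r⁴, r⁶, s, r⁶s, r²s, r⁴s}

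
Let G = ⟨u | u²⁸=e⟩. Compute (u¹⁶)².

Compute successive powers of (u¹⁶), reducing at each step:
  (u¹⁶)²: (u¹⁶) · u¹⁶ = u⁴

Answer: u⁴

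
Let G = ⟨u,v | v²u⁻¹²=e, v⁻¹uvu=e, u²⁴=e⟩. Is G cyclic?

Every cyclic group is abelian. But u·v = uv while v·u = u¹¹v⁻¹, so u·v ≠ v·u and G is not abelian. Hence G is not cyclic.

Answer: No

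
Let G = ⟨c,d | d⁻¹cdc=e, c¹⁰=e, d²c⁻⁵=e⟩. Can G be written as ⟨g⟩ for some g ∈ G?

Every cyclic group is abelian. But c·d = cd while d·c = c⁴d⁻¹, so c·d ≠ d·c and G is not abelian. Hence G is not cyclic.

Answer: No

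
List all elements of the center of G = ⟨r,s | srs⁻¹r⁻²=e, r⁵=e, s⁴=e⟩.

An element z ∈ Z(G) iff z commutes with every generator.
For example e is central: e·r = r = r·e; e·s = s = s·e.
Whereas r ∉ Z(G) since r·s = rs ≠ r²s = s·r.
Checking each of the 20 elements this way gives Z(G) = {e}, of order 1.

Answer: {e}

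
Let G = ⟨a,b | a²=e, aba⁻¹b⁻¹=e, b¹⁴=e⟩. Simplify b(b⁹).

Compute b · (b⁹) by multiplying left to right and reducing via the relations at each step:
  b · b⁹ = b¹⁰

Answer: b¹⁰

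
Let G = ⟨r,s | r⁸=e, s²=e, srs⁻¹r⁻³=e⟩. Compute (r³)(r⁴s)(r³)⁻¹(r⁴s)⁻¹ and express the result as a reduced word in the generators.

[(r³), (r⁴s)] = (r³)·(r⁴s)·(r³)⁻¹·(r⁴s)⁻¹.
  (r³) · (r⁴s) = r⁷s
  (r⁷s) · (r⁵) = r⁶s
  (r⁶s) · (r⁴s) = r²

Answer: r²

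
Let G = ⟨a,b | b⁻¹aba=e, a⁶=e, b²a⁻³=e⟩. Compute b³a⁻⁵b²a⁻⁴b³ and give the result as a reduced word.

Multiply left to right, reducing at each step:
  (b⁻¹) · a⁻⁵ = a²b
  (a²b) · b² = a²b⁻¹
  (a²b⁻¹) · a⁻⁴ = b⁻¹
  (b⁻¹) · b³ = a³

Answer: a³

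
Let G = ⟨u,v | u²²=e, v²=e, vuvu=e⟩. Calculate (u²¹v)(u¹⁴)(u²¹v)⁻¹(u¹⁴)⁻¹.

[(u²¹v), (u¹⁴)] = (u²¹v)·(u¹⁴)·(u²¹v)⁻¹·(u¹⁴)⁻¹.
  (u²¹v) · (u¹⁴) = u⁷v
  (u⁷v) · (u²¹v) = u⁸
  (u⁸) · (u⁸) = u¹⁶

Answer: u¹⁶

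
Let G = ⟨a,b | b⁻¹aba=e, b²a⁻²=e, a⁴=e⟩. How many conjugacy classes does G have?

The conjugacy classes (representative and size) are:
  [e] (size 1), [a³] (size 2), [a²] (size 1), [b⁻¹] (size 2), [ab⁻¹] (size 2).
Class equation: 1 + 2 + 1 + 2 + 2 = 8 = |G|. So G has 5 conjugacy classes.

Answer: 5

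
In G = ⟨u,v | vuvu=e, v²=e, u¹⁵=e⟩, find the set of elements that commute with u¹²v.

⟨u¹²v⟩ ⊆ C_G(u¹²v) since powers of u¹²v commute with u¹²v; so |C_G(u¹²v)| ≥ |⟨u¹²v⟩| = 2.
By orbit–stabilizer, |C_G(u¹²v)| = |G| / |conj. class of u¹²v| = 30 / 15 = 2.
The 2 elements commuting with u¹²v are {e, u¹²v}.

Answer: {e, u¹²v}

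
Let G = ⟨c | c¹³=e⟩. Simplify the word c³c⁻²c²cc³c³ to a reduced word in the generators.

Multiply left to right, reducing at each step:
  (c³) · c⁻² = c
  c · c² = c³
  (c³) · c = c⁴
  (c⁴) · c³ = c⁷
  (c⁷) · c³ = c¹⁰

Answer: c¹⁰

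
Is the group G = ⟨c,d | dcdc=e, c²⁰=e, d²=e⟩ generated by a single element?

Every cyclic group is abelian. But c·d = cd while d·c = c¹⁹d, so c·d ≠ d·c and G is not abelian. Hence G is not cyclic.

Answer: No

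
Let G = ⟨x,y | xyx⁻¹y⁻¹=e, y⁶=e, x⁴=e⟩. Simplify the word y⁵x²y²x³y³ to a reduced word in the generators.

Multiply left to right, reducing at each step:
  (y⁵) · x² = x²y⁵
  (x²y⁵) · y² = x²y
  (x²y) · x³ = xy
  (xy) · y³ = xy⁴

Answer: xy⁴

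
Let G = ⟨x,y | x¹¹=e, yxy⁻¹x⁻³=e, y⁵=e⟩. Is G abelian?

x·y = xy but y·x = x³y, so x·y ≠ y·x and G is not abelian.

Answer: No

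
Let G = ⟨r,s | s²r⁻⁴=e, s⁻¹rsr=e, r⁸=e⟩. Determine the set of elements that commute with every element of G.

An element z ∈ Z(G) iff z commutes with every generator.
For example r⁴ is central: (r⁴)·r = r⁵ = r·(r⁴); (r⁴)·s = s⁻¹ = s·(r⁴).
Whereas r ∉ Z(G) since r·s = rs ≠ r³s⁻¹ = s·r.
Checking each of the 16 elements this way gives Z(G) = {e, r⁴}, of order 2.

Answer: {e, r⁴}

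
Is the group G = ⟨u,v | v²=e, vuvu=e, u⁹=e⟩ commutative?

u·v = uv but v·u = u⁸v, so u·v ≠ v·u and G is not abelian.

Answer: No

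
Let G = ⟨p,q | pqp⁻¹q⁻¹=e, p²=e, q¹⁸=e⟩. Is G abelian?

Each pair of generators commutes: p·q = pq = q·p. Since the generators pairwise commute, every element of G commutes with every other, so G is abelian.

Answer: Yes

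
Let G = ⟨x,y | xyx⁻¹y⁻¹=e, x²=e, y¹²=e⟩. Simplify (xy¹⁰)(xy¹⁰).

Compute (xy¹⁰) · (xy¹⁰) by multiplying left to right and reducing via the relations at each step:
  (xy¹⁰) · x = y¹⁰
  (y¹⁰) · y¹⁰ = y⁸

Answer: y⁸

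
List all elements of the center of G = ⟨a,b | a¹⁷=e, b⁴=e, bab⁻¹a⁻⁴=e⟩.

An element z ∈ Z(G) iff z commutes with every generator.
For example e is central: e·a = a = a·e; e·b = b = b·e.
Whereas a ∉ Z(G) since a·b = ab ≠ a⁴b = b·a.
Checking each of the 68 elements this way gives Z(G) = {e}, of order 1.

Answer: {e}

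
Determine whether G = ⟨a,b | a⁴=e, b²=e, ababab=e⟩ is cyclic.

Every cyclic group is abelian. But a·b = ab while b·a = ba, so a·b ≠ b·a and G is not abelian. Hence G is not cyclic.

Answer: No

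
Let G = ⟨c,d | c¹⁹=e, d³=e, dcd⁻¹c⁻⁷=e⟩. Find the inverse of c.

The order of c is 19 (smallest k with cᵏ = e), so c⁻¹ = c¹⁸ = c¹⁸.
Check: c · (c¹⁸) → c · c¹⁸ = e, giving e as required.

Answer: c¹⁸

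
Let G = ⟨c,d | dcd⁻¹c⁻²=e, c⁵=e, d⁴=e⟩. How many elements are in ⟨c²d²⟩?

|⟨c²d²⟩| equals the order of c²d². Compute successive powers until reaching e:
  (c²d²)¹ = c²d², (c²d²)² = e.
The smallest positive k with (c²d²)ᵏ = e is 2, so |⟨c²d²⟩| = 2.

Answer: 2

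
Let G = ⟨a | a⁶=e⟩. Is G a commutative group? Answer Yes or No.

G has a single generator, so G is cyclic and hence abelian.

Answer: Yes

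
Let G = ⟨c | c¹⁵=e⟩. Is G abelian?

G has a single generator, so G is cyclic and hence abelian.

Answer: Yes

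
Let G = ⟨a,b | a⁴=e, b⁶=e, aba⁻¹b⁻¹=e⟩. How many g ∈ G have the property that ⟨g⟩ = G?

⟨g⟩ = G would require ord(g) = |G| = 24, but the maximum element order in G is 12 < 24. So G is not cyclic and no single element generates it: the count is 0.

Answer: 0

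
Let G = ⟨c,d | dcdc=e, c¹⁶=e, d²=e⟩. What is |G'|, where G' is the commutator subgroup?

G' = [G, G] is generated by all commutators. The generator-pair commutators are: [c, d] = c².
The subgroup they normally generate is {e, c², c⁴, c⁶, c⁸, c¹⁰, c¹², c¹⁴}, of order 8.
Check: |G/G'| = 32/8 = 4 is the order of the abelianisation.

Answer: 8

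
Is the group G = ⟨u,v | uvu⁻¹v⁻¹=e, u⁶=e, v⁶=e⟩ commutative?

Each pair of generators commutes: u·v = uv = v·u. Since the generators pairwise commute, every element of G commutes with every other, so G is abelian.

Answer: Yes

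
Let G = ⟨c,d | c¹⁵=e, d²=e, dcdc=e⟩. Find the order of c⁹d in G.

Compute successive powers until reaching e:
  (c⁹d)¹ = c⁹d, (c⁹d)² = e.
The smallest positive k with (c⁹d)ᵏ = e is 2.

Answer: 2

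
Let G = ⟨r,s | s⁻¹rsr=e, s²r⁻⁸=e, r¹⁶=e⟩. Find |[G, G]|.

G' = [G, G] is generated by all commutators. The generator-pair commutators are: [r, s] = r².
The subgroup they normally generate is {e, r², r⁴, r⁶, r⁸, r¹⁰, r¹², r¹⁴}, of order 8.
Check: |G/G'| = 32/8 = 4 is the order of the abelianisation.

Answer: 8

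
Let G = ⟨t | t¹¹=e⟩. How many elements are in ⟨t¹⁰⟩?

|⟨t¹⁰⟩| equals the order of t¹⁰. Compute successive powers until reaching e:
  (t¹⁰)¹ = t¹⁰, (t¹⁰)² = t⁹, (t¹⁰)³ = t⁸, (t¹⁰)⁴ = t⁷, (t¹⁰)⁵ = t⁶, (t¹⁰)⁶ = t⁵, (t¹⁰)⁷ = t⁴, (t¹⁰)⁸ = t³, (t¹⁰)⁹ = t², (t¹⁰)¹⁰ = t, (t¹⁰)¹¹ = e.
The smallest positive k with (t¹⁰)ᵏ = e is 11, so |⟨t¹⁰⟩| = 11.

Answer: 11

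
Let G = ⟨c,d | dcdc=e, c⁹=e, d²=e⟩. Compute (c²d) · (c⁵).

Compute (c²d) · (c⁵) by multiplying left to right and reducing via the relations at each step:
  (c²d) · c⁵ = c⁶d

Answer: c⁶d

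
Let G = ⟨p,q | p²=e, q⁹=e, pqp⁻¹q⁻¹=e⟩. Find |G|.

Enumerate words in the generators, reducing via the relations: the distinct elements are
  {e, p, q, pq, q², q³, q⁴, q⁵, q⁶, q⁷, q⁸, pq², pq³, pq⁴, pq⁵, pq⁶, pq⁷, pq⁸}.
No further products give new elements, so |G| = 18.

Answer: 18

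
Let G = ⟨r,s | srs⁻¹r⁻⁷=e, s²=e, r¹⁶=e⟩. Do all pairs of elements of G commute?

r·s = rs but s·r = r⁷s, so r·s ≠ s·r and G is not abelian.

Answer: No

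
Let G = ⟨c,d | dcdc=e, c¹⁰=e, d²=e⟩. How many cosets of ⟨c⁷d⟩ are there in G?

First find ord(c⁷d) by computing successive powers:
  (c⁷d)¹ = c⁷d, (c⁷d)² = e.
So |⟨c⁷d⟩| = ord(c⁷d) = 2. With |G| = 20, by Lagrange [G : ⟨c⁷d⟩] = 20/2 = 10.

Answer: 10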